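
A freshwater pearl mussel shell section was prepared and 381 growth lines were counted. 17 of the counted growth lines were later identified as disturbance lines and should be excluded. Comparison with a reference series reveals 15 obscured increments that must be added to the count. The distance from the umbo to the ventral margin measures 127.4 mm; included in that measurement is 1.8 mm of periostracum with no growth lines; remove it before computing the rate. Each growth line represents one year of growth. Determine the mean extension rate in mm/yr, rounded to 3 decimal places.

After corrections the count is 381 − 17 + 15 = 379 growth lines.
Removing the 1.8 mm offcut leaves 127.4 − 1.8 = 125.6 mm.
Mean rate = 125.6 mm / 379 years ≈ 0.331 mm/yr.

0.331 mm/yr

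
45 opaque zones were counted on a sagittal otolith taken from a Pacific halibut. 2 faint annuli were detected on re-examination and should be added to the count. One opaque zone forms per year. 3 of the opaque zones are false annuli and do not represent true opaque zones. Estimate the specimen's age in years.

Adjusted count: 45 − 3 + 2 = 44 opaque zones.
With a one-to-one opaque zone periodicity this is 44 years.

44 yr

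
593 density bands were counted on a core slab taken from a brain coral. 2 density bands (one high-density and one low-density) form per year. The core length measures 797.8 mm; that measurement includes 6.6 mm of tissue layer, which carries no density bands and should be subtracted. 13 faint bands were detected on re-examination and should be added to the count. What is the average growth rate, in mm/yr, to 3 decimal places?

2.611 mm/yr

After corrections the count is 593 + 13 = 606 density bands.
With 2 density bands per year, 606 / 2 = 303 years.
The growth record spans 797.8 − 6.6 = 791.2 mm.
Mean rate = 791.2 mm / 303 years ≈ 2.611 mm/yr.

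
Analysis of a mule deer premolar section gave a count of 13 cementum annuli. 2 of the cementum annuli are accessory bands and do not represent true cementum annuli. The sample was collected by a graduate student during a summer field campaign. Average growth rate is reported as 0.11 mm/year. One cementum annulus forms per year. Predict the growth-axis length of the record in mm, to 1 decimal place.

True cementum annulus count = 13 − 2 = 11.
11 years at 0.11 mm/year gives 0.11 × 11 = 1.2 mm.

1.2 mm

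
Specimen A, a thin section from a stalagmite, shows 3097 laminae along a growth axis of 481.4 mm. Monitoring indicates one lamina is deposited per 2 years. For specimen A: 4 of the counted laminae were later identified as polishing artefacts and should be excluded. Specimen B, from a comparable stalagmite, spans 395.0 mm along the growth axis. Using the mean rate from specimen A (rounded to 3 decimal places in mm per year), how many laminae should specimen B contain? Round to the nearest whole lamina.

2532 laminae

Specimen A: correcting the raw count gives 3097 − 4 = 3093 true laminae.
Specimen A: 3093 laminae at 2 years each span 3093 × 2 = 6186 years.
A: Extension rate ≈ 481.4 / 6186 = 0.078 mm/year.
For B, 395.0 / 0.078 = 5064.10 years; at 2 years per lamina that is 5064.10 / 2 ≈ 2532 laminae.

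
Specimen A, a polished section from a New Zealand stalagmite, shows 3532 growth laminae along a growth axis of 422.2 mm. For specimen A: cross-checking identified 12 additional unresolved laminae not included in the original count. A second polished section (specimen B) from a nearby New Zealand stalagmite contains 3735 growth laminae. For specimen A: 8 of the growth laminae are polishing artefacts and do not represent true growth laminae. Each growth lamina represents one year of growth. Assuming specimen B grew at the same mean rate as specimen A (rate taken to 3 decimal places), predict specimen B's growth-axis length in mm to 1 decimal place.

Specimen A: after corrections the count is 3532 − 8 + 12 = 3536 growth laminae.
A: Extension rate ≈ 422.2 / 3536 = 0.119 mm/year.
Length of B = 0.119 × 3735 = 444.5 mm.

444.5 mm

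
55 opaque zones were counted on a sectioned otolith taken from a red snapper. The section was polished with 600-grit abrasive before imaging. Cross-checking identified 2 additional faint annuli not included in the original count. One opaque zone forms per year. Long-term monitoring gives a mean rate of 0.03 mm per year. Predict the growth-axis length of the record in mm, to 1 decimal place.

1.7 mm

Adjusted count: 55 + 2 = 57 opaque zones.
Length ≈ 0.03 × 57 = 1.7 mm.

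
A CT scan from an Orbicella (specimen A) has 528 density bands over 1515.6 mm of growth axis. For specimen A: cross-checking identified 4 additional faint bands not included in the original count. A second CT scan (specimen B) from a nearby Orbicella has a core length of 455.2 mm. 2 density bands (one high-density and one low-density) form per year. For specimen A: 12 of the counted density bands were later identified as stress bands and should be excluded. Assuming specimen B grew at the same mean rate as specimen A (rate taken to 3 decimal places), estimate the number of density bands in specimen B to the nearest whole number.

Specimen A: after corrections the count is 528 − 12 + 4 = 520 density bands.
Specimen A: dividing by 2 density bands per year: 520 / 2 = 260 years.
A: Mean rate = 1515.6 mm / 260 years ≈ 5.829 mm/year.
B spans 455.2 / 5.829 = 78.09 years; at 2 density bands per year that is 78.09 × 2 ≈ 156 density bands.

156 density bands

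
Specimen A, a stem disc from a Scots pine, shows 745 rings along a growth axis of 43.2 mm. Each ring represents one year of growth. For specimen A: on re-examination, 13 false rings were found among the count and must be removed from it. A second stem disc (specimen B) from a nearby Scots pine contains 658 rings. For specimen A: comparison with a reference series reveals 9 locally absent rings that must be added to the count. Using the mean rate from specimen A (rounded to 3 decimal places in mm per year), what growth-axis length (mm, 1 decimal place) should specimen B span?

Specimen A: after corrections the count is 745 − 13 + 9 = 741 rings.
A: Mean rate = 43.2 mm / 741 years ≈ 0.058 mm/yr.
Length of B = 0.058 × 658 = 38.2 mm.

38.2 mm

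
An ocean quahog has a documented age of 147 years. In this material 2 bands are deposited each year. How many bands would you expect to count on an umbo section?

With 2 bands per year, 147 years would produce 147 × 2 = 294 bands.
So 294 bands should be present.

294 bands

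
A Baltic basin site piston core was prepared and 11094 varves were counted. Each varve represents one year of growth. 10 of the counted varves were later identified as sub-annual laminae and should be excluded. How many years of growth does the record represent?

Correcting the raw count gives 11094 − 10 = 11084 true varves.
At one varve per year, that is 11084 years.

11084 yr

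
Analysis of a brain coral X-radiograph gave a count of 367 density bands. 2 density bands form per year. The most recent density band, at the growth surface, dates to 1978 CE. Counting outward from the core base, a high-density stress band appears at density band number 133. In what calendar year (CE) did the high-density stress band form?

1861 CE

367 − 133 = 234 density bands lie beyond the high-density stress band toward the growth surface.
234 density bands at 2 per year is 234 / 2 = 117 years.
1978 − 117 = 1861 CE.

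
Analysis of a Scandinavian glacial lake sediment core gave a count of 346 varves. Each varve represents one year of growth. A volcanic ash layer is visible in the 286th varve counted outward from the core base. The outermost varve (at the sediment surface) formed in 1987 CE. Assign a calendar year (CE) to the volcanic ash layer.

The volcanic ash layer sits at varve 286 from the core base, so 346 − 286 = 60 varves formed after it.
The varve at the sediment surface is 1987 CE, so the volcanic ash layer dates to 1987 − 60 = 1927 CE.

1927 CE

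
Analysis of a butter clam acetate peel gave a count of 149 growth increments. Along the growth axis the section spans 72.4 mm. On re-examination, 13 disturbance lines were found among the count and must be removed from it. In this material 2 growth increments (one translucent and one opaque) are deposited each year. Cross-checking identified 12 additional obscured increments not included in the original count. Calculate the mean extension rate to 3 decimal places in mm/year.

Adjusted count: 149 − 13 + 12 = 148 growth increments.
Dividing by 2 growth increments per year: 148 / 2 = 74 years.
72.4 mm over 74 years gives 72.4 / 74 ≈ 0.978 mm/year.

0.978 mm/year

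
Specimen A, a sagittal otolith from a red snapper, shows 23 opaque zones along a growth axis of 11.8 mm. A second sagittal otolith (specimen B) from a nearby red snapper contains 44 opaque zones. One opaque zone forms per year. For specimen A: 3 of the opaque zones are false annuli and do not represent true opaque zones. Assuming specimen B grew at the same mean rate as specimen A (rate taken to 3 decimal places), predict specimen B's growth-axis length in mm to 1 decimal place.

26.0 mm

Specimen A: after corrections the count is 23 − 3 = 20 opaque zones.
A: Extension rate ≈ 11.8 / 20 = 0.590 mm per year.
B's length ≈ 0.590 × 44 = 26.0 mm.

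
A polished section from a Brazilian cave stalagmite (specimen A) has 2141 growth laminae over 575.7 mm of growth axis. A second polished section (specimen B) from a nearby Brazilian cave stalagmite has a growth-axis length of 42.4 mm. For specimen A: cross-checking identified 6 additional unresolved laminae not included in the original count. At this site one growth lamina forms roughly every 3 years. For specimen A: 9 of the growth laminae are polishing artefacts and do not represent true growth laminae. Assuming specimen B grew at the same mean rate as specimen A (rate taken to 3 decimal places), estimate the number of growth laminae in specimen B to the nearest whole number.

157 growth laminae

Specimen A: correcting the raw count gives 2141 − 9 + 6 = 2138 true growth laminae.
Specimen A: at 3 years per growth lamina, 2138 × 3 = 6414 years.
A: Mean rate = 575.7 mm / 6414 years ≈ 0.090 mm/yr.
Specimen B: 42.4 mm / 0.090 mm per year = 471.11 years; at 3 years per growth lamina that is 471.11 / 3 ≈ 157 growth laminae.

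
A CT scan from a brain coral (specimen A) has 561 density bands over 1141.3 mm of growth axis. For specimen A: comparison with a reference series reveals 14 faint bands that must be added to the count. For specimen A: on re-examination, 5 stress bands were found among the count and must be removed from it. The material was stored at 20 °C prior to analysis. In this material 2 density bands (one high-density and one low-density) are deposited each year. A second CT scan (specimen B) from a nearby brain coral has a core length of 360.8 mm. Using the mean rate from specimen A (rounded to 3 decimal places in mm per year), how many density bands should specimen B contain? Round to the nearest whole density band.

180 density bands

Specimen A: correcting the raw count gives 561 − 5 + 14 = 570 true density bands.
Specimen A: 570 density bands at 2 per year is 570 / 2 = 285 years.
A: 1141.3 mm over 285 years gives 1141.3 / 285 ≈ 4.005 mm/year.
B spans 360.8 / 4.005 = 90.09 years; at 2 density bands per year that is 90.09 × 2 ≈ 180 density bands.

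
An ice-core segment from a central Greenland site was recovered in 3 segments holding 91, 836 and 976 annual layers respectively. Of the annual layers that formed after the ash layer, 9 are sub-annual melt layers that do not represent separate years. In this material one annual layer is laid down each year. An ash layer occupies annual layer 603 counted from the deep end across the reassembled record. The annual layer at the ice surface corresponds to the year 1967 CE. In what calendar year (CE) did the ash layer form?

Total annual layers = 91 + 836 + 976 = 1903.
1903 − 603 = 1300 annual layers lie beyond the ash layer toward the ice surface.
Removing the 9 false annual layers leaves 1300 − 9 = 1291 true annual layers beyond the ash layer.
Counting back 1291 years from 1967 CE places the ash layer in 1967 − 1291 = 676 CE.

676 CE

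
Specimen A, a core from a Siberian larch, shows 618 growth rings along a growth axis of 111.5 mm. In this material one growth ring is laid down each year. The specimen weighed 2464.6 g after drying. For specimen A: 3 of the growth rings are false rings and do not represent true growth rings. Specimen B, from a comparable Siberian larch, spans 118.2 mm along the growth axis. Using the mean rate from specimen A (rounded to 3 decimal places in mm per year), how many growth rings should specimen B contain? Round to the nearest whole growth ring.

653 growth rings

Specimen A: after corrections the count is 618 − 3 = 615 growth rings.
A: Mean rate = 111.5 mm / 615 years ≈ 0.181 mm/yr.
For B, 118.2 / 0.181 = 653.04 years ≈ 653 growth rings.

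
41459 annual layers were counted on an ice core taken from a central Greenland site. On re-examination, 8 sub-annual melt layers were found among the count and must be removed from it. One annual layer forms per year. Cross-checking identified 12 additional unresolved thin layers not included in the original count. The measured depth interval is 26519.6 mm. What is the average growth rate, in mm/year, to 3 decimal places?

Correcting the raw count gives 41459 − 8 + 12 = 41463 true annual layers.
Mean rate = 26519.6 mm / 41463 years ≈ 0.640 mm/year.

0.640 mm/year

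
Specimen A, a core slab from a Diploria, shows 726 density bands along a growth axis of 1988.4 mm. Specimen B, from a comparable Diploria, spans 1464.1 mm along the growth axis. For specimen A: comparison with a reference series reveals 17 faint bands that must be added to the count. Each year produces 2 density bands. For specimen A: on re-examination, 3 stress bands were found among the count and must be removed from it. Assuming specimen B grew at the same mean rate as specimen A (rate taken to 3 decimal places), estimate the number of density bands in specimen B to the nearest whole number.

Specimen A: after corrections the count is 726 − 3 + 17 = 740 density bands.
Specimen A: 740 density bands at 2 per year is 740 / 2 = 370 years.
A: 1988.4 mm over 370 years gives 1988.4 / 370 ≈ 5.374 mm/yr.
Specimen B: 1464.1 mm / 5.374 mm per year = 272.44 years; at 2 density bands per year that is 272.44 × 2 ≈ 545 density bands.

545 density bands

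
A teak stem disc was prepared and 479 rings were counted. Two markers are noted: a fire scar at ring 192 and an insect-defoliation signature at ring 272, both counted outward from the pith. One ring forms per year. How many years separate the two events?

272 − 192 = 80 rings lie between the two events.
That is 80 years at one ring per year.

80 years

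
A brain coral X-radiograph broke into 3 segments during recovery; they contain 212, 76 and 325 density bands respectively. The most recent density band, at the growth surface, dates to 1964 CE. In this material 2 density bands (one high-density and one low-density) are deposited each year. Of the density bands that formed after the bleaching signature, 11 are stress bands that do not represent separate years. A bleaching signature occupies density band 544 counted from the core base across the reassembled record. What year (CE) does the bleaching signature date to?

Total density bands = 212 + 76 + 325 = 613.
613 − 544 = 69 density bands lie beyond the bleaching signature toward the growth surface.
Removing the 11 false density bands leaves 69 − 11 = 58 true density bands beyond the bleaching signature.
58 density bands at 2 per year is 58 / 2 = 29 years.
1964 − 29 = 1935 CE.

1935 CE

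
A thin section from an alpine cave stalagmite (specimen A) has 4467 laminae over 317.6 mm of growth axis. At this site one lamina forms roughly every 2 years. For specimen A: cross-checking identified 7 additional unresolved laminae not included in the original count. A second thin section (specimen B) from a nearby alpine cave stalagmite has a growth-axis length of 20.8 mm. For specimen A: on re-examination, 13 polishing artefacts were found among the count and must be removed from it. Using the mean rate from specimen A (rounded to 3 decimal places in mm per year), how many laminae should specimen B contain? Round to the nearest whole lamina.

Specimen A: correcting the raw count gives 4467 − 13 + 7 = 4461 true laminae.
Specimen A: 4461 laminae at 2 years each span 4461 × 2 = 8922 years.
A: Mean rate = 317.6 mm / 8922 years ≈ 0.036 mm/yr.
Specimen B: 20.8 mm / 0.036 mm per year = 577.78 years; at 2 years per lamina that is 577.78 / 2 ≈ 289 laminae.

289 laminae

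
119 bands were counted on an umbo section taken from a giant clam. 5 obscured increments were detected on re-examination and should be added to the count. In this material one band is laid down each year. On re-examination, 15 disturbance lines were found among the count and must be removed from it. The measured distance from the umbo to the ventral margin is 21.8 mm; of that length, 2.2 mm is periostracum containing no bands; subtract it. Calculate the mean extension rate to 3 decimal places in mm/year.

0.180 mm/year

True band count = 119 − 15 + 5 = 109.
The growth record spans 21.8 − 2.2 = 19.6 mm.
19.6 mm over 109 years gives 19.6 / 109 ≈ 0.180 mm/year.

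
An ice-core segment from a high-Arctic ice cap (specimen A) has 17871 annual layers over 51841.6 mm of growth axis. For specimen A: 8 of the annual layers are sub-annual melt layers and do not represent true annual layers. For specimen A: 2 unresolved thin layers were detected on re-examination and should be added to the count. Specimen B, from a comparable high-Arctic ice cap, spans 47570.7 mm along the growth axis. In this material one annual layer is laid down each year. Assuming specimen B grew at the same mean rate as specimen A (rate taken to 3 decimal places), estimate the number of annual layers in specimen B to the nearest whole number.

Specimen A: correcting the raw count gives 17871 − 8 + 2 = 17865 true annual layers.
A: Mean rate = 51841.6 mm / 17865 years ≈ 2.902 mm per year.
B spans 47570.7 / 2.902 = 16392.38 years ≈ 16392 annual layers.

16392 annual layers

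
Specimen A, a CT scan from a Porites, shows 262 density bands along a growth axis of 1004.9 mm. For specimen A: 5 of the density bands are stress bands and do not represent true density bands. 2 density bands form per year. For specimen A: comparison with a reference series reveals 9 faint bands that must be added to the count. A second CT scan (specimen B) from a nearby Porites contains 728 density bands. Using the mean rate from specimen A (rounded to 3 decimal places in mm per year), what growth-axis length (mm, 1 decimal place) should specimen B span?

2750.4 mm

Specimen A: correcting the raw count gives 262 − 5 + 9 = 266 true density bands.
Specimen A: with 2 density bands per year, 266 / 2 = 133 years.
A: Extension rate ≈ 1004.9 / 133 = 7.556 mm/year.
Specimen B: with 2 density bands per year, 728 / 2 = 364 years. For B, 7.556 mm/year × 364 years = 2750.4 mm.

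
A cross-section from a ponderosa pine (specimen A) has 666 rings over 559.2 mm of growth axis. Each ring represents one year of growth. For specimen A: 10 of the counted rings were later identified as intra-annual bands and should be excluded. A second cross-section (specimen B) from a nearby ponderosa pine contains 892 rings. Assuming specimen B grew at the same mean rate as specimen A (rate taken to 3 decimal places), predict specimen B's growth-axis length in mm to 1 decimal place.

760.0 mm

Specimen A: correcting the raw count gives 666 − 10 = 656 true rings.
A: Mean rate = 559.2 mm / 656 years ≈ 0.852 mm per year.
Length of B = 0.852 × 892 = 760.0 mm.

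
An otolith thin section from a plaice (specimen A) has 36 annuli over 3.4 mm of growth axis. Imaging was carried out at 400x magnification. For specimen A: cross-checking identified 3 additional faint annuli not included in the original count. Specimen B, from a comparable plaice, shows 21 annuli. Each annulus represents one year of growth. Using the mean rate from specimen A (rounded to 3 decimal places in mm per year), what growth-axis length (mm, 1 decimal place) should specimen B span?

1.8 mm

Specimen A: adjusted count: 36 + 3 = 39 annuli.
A: Extension rate ≈ 3.4 / 39 = 0.087 mm/year.
Length of B = 0.087 × 21 = 1.8 mm.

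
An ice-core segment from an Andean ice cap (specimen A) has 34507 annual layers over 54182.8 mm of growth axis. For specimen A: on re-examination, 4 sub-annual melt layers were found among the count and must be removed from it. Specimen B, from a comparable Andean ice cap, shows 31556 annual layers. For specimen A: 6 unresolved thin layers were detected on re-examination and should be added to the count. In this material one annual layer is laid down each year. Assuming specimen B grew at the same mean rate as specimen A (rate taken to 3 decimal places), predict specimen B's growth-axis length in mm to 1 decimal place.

49542.9 mm

Specimen A: after corrections the count is 34507 − 4 + 6 = 34509 annual layers.
A: Extension rate ≈ 54182.8 / 34509 = 1.570 mm per year.
Length of B = 1.570 × 31556 = 49542.9 mm.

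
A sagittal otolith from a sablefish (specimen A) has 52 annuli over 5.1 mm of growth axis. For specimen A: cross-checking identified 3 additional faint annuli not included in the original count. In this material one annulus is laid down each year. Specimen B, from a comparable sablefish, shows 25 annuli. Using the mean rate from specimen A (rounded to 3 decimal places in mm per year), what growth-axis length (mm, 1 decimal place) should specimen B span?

2.3 mm

Specimen A: adjusted count: 52 + 3 = 55 annuli.
A: Mean rate = 5.1 mm / 55 years ≈ 0.093 mm/yr.
B's length ≈ 0.093 × 25 = 2.3 mm.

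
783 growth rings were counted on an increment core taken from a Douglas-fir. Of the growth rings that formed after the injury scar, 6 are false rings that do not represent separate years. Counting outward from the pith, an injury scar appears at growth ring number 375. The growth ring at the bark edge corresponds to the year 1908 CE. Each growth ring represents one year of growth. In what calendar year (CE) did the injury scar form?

783 − 375 = 408 growth rings lie beyond the injury scar toward the bark edge.
Removing the 6 false growth rings leaves 408 − 6 = 402 true growth rings beyond the injury scar.
1908 − 402 = 1506 CE.

1506 CE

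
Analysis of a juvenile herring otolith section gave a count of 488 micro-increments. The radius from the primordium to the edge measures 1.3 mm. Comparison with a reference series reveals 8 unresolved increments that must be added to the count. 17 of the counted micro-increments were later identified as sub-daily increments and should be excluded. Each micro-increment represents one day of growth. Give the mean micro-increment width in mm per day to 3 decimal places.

After corrections the count is 488 − 17 + 8 = 479 micro-increments.
Extension rate ≈ 1.3 / 479 = 0.003 mm per day.

0.003 mm per day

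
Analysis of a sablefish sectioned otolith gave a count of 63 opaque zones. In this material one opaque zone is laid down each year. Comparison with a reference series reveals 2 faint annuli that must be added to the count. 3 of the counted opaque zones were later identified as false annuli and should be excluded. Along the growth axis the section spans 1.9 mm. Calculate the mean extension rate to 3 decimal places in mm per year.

0.031 mm per year

Adjusted count: 63 − 3 + 2 = 62 opaque zones.
1.9 mm over 62 years gives 1.9 / 62 ≈ 0.031 mm per year.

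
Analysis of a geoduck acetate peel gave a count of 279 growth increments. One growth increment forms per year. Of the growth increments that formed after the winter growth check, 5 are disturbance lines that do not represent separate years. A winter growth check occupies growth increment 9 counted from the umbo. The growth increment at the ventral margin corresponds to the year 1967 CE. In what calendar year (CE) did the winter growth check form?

1702 CE

The winter growth check sits at growth increment 9 from the umbo, so 279 − 9 = 270 growth increments formed after it.
Removing the 5 false growth increments leaves 270 − 5 = 265 true growth increments beyond the winter growth check.
Counting back 265 years from 1967 CE places the winter growth check in 1967 − 265 = 1702 CE.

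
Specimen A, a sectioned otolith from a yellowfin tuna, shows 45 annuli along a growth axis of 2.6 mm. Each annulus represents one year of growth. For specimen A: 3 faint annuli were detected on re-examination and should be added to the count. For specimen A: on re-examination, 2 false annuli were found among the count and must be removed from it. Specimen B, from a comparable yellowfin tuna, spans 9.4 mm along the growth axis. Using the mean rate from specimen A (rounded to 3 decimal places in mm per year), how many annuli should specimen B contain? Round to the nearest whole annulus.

165 annuli

Specimen A: true annulus count = 45 − 2 + 3 = 46.
A: 2.6 mm over 46 years gives 2.6 / 46 ≈ 0.057 mm/year.
For B, 9.4 / 0.057 = 164.91 years ≈ 165 annuli.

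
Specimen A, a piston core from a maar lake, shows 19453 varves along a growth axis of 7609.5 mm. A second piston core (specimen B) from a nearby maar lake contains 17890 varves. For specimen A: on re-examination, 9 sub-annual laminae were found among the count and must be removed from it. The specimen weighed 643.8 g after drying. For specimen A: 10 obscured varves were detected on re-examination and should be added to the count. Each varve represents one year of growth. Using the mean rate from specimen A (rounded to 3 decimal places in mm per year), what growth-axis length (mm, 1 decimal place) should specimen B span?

6995.0 mm

Specimen A: correcting the raw count gives 19453 − 9 + 10 = 19454 true varves.
A: Mean rate = 7609.5 mm / 19454 years ≈ 0.391 mm per year.
B's length ≈ 0.391 × 17890 = 6995.0 mm.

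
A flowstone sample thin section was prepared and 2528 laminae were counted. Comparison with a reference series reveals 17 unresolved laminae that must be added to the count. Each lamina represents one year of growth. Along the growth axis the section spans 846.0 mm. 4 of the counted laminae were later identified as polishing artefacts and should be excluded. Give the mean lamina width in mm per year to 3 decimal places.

0.333 mm per year

After corrections the count is 2528 − 4 + 17 = 2541 laminae.
Mean rate = 846.0 mm / 2541 years ≈ 0.333 mm per year.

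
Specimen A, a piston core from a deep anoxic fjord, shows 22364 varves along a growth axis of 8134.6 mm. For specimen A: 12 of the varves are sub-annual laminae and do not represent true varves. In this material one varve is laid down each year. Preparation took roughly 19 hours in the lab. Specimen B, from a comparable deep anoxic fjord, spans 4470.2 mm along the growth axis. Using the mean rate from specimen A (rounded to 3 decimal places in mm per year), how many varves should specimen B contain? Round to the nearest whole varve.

12281 varves

Specimen A: after corrections the count is 22364 − 12 = 22352 varves.
A: 8134.6 mm over 22352 years gives 8134.6 / 22352 ≈ 0.364 mm per year.
Specimen B: 4470.2 mm / 0.364 mm per year = 12280.77 years ≈ 12281 varves.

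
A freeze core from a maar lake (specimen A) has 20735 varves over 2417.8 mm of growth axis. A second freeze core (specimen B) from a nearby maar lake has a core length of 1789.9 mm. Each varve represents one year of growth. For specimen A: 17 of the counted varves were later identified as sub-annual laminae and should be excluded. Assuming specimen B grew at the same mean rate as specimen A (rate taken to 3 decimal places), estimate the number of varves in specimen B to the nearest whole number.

Specimen A: correcting the raw count gives 20735 − 17 = 20718 true varves.
A: 2417.8 mm over 20718 years gives 2417.8 / 20718 ≈ 0.117 mm per year.
Specimen B: 1789.9 mm / 0.117 mm per year = 15298.29 years ≈ 15298 varves.

15298 varves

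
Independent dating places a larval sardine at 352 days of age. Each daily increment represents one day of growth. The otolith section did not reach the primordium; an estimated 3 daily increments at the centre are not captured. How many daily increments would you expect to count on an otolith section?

349 daily increments

At one daily increment per day, 352 days correspond to 352 daily increments.
Less the 3 uncaptured daily increments: 352 − 3 = 349.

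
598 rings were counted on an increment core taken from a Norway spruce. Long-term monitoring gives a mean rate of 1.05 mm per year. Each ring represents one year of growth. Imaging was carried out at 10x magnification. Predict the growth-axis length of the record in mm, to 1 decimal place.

The record spans 598 years at 1.05 mm per year.
598 years at 1.05 mm/year gives 1.05 × 598 = 627.9 mm.

627.9 mm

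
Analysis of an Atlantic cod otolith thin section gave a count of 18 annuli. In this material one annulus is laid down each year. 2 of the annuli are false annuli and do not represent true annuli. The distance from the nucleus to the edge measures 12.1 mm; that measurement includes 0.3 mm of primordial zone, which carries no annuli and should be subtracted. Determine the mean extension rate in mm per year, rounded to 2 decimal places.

After corrections the count is 18 − 2 = 16 annuli.
Net length = 12.1 − 0.3 = 11.8 mm.
Extension rate ≈ 11.8 / 16 = 0.74 mm per year.

0.74 mm per year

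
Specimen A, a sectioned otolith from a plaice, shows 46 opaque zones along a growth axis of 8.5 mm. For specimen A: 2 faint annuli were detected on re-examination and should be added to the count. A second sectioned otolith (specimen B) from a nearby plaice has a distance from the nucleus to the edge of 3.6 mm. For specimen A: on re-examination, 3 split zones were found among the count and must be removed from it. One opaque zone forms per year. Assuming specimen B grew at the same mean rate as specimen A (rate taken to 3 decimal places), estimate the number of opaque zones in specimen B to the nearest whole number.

Specimen A: true opaque zone count = 46 − 3 + 2 = 45.
A: Mean rate = 8.5 mm / 45 years ≈ 0.189 mm/year.
Specimen B: 3.6 mm / 0.189 mm per year = 19.05 years ≈ 19 opaque zones.

19 opaque zones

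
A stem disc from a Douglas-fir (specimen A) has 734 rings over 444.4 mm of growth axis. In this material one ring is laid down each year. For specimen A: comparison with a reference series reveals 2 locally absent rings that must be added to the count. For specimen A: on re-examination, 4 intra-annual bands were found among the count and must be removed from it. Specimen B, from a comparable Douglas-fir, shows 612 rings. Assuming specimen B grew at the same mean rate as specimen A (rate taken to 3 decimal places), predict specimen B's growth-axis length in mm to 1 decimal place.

Specimen A: adjusted count: 734 − 4 + 2 = 732 rings.
A: Extension rate ≈ 444.4 / 732 = 0.607 mm/yr.
Length of B = 0.607 × 612 = 371.5 mm.

371.5 mm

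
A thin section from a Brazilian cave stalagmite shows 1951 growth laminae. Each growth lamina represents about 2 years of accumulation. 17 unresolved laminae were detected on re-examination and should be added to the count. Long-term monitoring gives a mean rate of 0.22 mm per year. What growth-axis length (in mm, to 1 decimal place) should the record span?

Correcting the raw count gives 1951 + 17 = 1968 true growth laminae.
At 2 years per growth lamina, 1968 × 2 = 3936 years.
Predicted length = 0.22 mm/year × 3936 years = 865.9 mm.

865.9 mm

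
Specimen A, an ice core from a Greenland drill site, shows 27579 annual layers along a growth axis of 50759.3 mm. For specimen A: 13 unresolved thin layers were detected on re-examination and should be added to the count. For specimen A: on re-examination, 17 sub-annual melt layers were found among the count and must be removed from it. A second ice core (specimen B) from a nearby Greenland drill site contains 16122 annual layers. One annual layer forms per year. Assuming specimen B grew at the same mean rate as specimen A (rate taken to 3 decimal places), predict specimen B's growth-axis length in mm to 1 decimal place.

Specimen A: after corrections the count is 27579 − 17 + 13 = 27575 annual layers.
A: Mean rate = 50759.3 mm / 27575 years ≈ 1.841 mm per year.
B's length ≈ 1.841 × 16122 = 29680.6 mm.

29680.6 mm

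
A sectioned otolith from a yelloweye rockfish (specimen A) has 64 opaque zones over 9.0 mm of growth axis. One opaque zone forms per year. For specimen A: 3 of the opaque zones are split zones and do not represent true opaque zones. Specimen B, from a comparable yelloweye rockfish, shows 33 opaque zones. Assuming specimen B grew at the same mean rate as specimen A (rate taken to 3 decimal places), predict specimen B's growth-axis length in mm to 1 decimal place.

4.9 mm

Specimen A: adjusted count: 64 − 3 = 61 opaque zones.
A: Mean rate = 9.0 mm / 61 years ≈ 0.148 mm/year.
Length of B = 0.148 × 33 = 4.9 mm.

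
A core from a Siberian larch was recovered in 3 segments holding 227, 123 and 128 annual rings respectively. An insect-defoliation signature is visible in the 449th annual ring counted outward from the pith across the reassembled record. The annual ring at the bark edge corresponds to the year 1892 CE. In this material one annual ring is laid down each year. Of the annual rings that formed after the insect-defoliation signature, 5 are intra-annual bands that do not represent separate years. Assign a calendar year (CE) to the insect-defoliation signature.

Total annual rings = 227 + 123 + 128 = 478.
478 − 449 = 29 annual rings lie beyond the insect-defoliation signature toward the bark edge.
29 − 5 false = 24 true annual rings after the insect-defoliation signature.
1892 − 24 = 1868 CE.

1868 CE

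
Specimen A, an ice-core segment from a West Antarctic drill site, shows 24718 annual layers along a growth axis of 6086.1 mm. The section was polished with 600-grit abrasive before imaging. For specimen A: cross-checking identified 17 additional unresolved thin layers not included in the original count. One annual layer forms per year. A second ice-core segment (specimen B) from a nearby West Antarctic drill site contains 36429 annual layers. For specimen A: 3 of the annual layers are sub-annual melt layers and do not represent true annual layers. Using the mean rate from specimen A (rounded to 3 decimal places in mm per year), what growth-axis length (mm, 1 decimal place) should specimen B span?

8961.5 mm

Specimen A: correcting the raw count gives 24718 − 3 + 17 = 24732 true annual layers.
A: Extension rate ≈ 6086.1 / 24732 = 0.246 mm per year.
Length of B = 0.246 × 36429 = 8961.5 mm.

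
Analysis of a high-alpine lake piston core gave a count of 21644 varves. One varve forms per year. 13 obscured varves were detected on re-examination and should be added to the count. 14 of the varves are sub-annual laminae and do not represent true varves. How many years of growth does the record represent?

After corrections the count is 21644 − 14 + 13 = 21643 varves.
With a one-to-one varve periodicity this is 21643 years.

21643 years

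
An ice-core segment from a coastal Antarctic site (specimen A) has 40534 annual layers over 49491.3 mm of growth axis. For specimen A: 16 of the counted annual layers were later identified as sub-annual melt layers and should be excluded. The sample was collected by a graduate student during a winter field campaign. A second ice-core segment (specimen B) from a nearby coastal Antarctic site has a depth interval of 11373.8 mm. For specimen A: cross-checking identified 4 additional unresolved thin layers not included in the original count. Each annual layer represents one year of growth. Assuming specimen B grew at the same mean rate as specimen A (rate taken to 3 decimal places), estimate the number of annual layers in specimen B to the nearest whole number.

9315 annual layers

Specimen A: true annual layer count = 40534 − 16 + 4 = 40522.
A: Extension rate ≈ 49491.3 / 40522 = 1.221 mm/yr.
B spans 11373.8 / 1.221 = 9315.15 years ≈ 9315 annual layers.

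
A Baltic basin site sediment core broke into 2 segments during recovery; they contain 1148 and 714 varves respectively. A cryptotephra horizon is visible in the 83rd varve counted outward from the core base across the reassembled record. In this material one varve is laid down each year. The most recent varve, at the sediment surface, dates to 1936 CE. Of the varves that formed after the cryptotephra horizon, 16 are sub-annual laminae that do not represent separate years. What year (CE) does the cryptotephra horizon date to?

173 CE

Total varves = 1148 + 714 = 1862.
The cryptotephra horizon sits at varve 83 from the core base, so 1862 − 83 = 1779 varves formed after it.
Excluding 16 false varves: 1779 − 16 = 1763.
The varve at the sediment surface is 1936 CE, so the cryptotephra horizon dates to 1936 − 1763 = 173 CE.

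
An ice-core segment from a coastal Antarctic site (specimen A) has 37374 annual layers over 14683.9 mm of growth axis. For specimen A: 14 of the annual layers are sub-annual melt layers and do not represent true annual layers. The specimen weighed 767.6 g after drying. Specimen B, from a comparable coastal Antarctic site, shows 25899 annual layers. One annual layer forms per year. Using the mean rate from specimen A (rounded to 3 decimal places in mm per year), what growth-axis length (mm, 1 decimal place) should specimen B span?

Specimen A: adjusted count: 37374 − 14 = 37360 annual layers.
A: Extension rate ≈ 14683.9 / 37360 = 0.393 mm/yr.
Length of B = 0.393 × 25899 = 10178.3 mm.

10178.3 mm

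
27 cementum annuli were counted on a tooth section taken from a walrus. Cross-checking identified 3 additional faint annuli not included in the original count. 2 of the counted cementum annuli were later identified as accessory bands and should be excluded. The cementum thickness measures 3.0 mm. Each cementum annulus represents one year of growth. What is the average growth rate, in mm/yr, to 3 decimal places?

0.107 mm/yr

True cementum annulus count = 27 − 2 + 3 = 28.
3.0 mm over 28 years gives 3.0 / 28 ≈ 0.107 mm/yr.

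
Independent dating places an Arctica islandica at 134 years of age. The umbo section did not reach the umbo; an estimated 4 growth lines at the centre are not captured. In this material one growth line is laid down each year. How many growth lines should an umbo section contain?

130 growth lines

At one growth line per year, 134 years correspond to 134 growth lines.
134 − 4 missed = 130 growth lines expected in the prepared section.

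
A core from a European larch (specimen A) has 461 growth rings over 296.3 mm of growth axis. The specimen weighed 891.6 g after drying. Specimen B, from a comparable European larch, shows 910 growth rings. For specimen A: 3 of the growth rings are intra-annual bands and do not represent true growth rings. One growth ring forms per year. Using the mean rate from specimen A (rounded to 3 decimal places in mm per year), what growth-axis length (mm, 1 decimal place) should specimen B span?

Specimen A: true growth ring count = 461 − 3 = 458.
A: Extension rate ≈ 296.3 / 458 = 0.647 mm per year.
B's length ≈ 0.647 × 910 = 588.8 mm.

588.8 mm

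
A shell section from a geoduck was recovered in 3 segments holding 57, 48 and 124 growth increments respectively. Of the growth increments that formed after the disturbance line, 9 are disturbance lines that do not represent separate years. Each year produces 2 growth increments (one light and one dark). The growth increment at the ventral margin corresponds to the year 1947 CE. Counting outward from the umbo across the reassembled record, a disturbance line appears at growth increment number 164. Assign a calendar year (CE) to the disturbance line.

Total growth increments = 57 + 48 + 124 = 229.
Between growth increment 164 and the ventral margin there are 229 − 164 = 65 growth increments.
65 − 9 false = 56 true growth increments after the disturbance line.
With 2 growth increments per year, 56 / 2 = 28 years.
Counting back 28 years from 1947 CE places the disturbance line in 1947 − 28 = 1919 CE.

1919 CE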